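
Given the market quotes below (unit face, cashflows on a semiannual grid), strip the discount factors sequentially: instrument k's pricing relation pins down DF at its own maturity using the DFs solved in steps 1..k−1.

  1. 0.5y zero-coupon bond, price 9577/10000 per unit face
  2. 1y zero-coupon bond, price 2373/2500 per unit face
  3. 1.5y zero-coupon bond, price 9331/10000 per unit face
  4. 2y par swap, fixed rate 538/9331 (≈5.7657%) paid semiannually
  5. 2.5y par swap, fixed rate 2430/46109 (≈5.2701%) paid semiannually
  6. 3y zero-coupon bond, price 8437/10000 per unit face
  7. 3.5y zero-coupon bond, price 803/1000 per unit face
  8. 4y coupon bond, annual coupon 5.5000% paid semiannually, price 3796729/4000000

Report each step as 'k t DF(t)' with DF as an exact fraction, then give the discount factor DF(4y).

1 1/2 9577/10000
2 1 2373/2500
3 3/2 9331/10000
4 2 2231/2500
5 5/2 1757/2000
6 3 8437/10000
7 7/2 803/1000
8 4 7563/10000
DF(4y) = 7563/10000 ≈ 0.756300

step 1 [0.5y] zero: DF = P = 9577/10000 ≈ 0.957700
step 2 [1y] zero: DF = P = 2373/2500 ≈ 0.949200
step 3 [1.5y] zero: DF = P = 9331/10000 ≈ 0.933100
step 4 [2y] swap r/2=269/9331: DF=(1 − 269/9331·(0.957700+0.949200+0.933100))/(1+269/9331) = 2231/2500 ≈ 0.892400
step 5 [2.5y] swap r/2=1215/46109: DF=(1 − 1215/46109·(0.957700+0.949200+0.933100+0.892400))/(1+1215/46109) = 1757/2000 ≈ 0.878500
step 6 [3y] zero: DF = P = 8437/10000 ≈ 0.843700
step 7 [3.5y] zero: DF = P = 803/1000 ≈ 0.803000
step 8 [4y] bond c/2=11/400: DF=(3796729/4000000 − 11/400·(0.957700+0.949200+0.933100+0.892400+0.878500+0.843700+0.803000))/(1+11/400) = 7563/10000 ≈ 0.756300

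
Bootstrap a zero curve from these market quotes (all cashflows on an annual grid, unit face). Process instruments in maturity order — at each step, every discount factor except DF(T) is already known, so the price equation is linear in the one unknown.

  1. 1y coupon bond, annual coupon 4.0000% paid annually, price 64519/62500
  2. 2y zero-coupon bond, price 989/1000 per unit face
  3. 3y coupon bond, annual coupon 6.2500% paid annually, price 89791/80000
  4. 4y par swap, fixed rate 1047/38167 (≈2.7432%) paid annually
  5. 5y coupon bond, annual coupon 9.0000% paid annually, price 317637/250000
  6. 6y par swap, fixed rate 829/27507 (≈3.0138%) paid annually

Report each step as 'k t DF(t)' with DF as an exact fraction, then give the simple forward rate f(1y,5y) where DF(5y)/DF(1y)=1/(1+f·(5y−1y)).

1 1 4963/5000
2 2 989/1000
3 3 4699/5000
4 4 8953/10000
5 5 1701/2000
6 6 4171/5000
f(1y,5y) = ((4963/5000)/(1701/2000) − 1)/(4) = 203/4860 ≈ 4.1770%

step 1 [1y] bond c/1=1/25: DF=(64519/62500 − 1/25·(0))/(1+1/25) = 4963/5000 ≈ 0.992600
step 2 [2y] zero: DF = P = 989/1000 ≈ 0.989000
step 3 [3y] bond c/1=1/16: DF=(89791/80000 − 1/16·(0.992600+0.989000))/(1+1/16) = 4699/5000 ≈ 0.939800
step 4 [4y] swap r/1=1047/38167: DF=(1 − 1047/38167·(0.992600+0.989000+0.939800))/(1+1047/38167) = 8953/10000 ≈ 0.895300
step 5 [5y] bond c/1=9/100: DF=(317637/250000 − 9/100·(0.992600+0.989000+0.939800+0.895300))/(1+9/100) = 1701/2000 ≈ 0.850500
step 6 [6y] swap r/1=829/27507: DF=(1 − 829/27507·(0.992600+0.989000+0.939800+0.895300+0.850500))/(1+829/27507) = 4171/5000 ≈ 0.834200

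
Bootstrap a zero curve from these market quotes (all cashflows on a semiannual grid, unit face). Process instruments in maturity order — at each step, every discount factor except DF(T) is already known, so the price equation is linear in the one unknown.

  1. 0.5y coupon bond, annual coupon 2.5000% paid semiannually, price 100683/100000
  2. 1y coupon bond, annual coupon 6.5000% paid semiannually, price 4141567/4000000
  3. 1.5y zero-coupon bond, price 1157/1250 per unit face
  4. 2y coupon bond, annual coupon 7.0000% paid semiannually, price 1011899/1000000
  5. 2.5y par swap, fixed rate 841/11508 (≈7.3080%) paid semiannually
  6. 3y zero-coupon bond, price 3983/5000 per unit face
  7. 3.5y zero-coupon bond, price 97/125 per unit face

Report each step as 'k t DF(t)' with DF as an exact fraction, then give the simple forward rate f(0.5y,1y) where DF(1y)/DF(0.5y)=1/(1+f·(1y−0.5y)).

1 1/2 1243/1250
2 1 1943/2000
3 3/2 1157/1250
4 2 8799/10000
5 5/2 4159/5000
6 3 3983/5000
7 7/2 97/125
f(0.5y,1y) = ((1243/1250)/(1943/2000) − 1)/(1/2) = 458/9715 ≈ 4.7144%

step 1 [0.5y] bond c/2=1/80: DF=(100683/100000 − 1/80·(0))/(1+1/80) = 1243/1250 ≈ 0.994400
step 2 [1y] bond c/2=13/400: DF=(4141567/4000000 − 13/400·(0.994400))/(1+13/400) = 1943/2000 ≈ 0.971500
step 3 [1.5y] zero: DF = P = 1157/1250 ≈ 0.925600
step 4 [2y] bond c/2=7/200: DF=(1011899/1000000 − 7/200·(0.994400+0.971500+0.925600))/(1+7/200) = 8799/10000 ≈ 0.879900
step 5 [2.5y] swap r/2=841/23016: DF=(1 − 841/23016·(0.994400+0.971500+0.925600+0.879900))/(1+841/23016) = 4159/5000 ≈ 0.831800
step 6 [3y] zero: DF = P = 3983/5000 ≈ 0.796600
step 7 [3.5y] zero: DF = P = 97/125 ≈ 0.776000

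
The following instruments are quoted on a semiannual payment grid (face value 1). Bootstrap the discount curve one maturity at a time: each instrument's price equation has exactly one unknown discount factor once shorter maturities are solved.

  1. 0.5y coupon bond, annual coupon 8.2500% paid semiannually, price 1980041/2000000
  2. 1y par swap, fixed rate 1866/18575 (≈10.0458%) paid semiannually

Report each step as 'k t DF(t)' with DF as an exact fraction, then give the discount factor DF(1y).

1 1/2 2377/2500
2 1 9067/10000
DF(1y) = 9067/10000 ≈ 0.906700

step 1 [0.5y] bond c/2=33/800: DF=(1980041/2000000 − 33/800·(0))/(1+33/800) = 2377/2500 ≈ 0.950800
step 2 [1y] swap r/2=933/18575: DF=(1 − 933/18575·(0.950800))/(1+933/18575) = 9067/10000 ≈ 0.906700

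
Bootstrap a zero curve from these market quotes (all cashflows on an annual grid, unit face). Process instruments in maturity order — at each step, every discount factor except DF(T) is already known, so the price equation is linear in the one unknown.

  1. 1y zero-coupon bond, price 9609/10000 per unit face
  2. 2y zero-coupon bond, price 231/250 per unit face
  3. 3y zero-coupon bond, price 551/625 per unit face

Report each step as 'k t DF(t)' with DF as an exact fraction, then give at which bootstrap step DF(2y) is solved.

step 1 [1y] zero: DF = P = 9609/10000 ≈ 0.960900
step 2 [2y] zero: DF = P = 231/250 ≈ 0.924000
step 3 [3y] zero: DF = P = 551/625 ≈ 0.881600

1 1 9609/10000
2 2 231/250
3 3 551/625
DF(2y) is solved at step 2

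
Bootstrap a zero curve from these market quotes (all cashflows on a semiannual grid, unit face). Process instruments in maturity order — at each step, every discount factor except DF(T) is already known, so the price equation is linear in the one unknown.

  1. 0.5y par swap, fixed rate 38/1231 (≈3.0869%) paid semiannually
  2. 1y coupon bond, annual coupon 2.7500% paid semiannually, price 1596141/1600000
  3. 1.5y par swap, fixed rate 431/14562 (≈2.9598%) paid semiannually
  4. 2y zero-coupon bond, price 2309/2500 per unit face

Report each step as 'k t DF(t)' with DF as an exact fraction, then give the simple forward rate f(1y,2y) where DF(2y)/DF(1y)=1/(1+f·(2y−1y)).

step 1 [0.5y] swap r/2=19/1231: DF=(1 − 19/1231·(0))/(1+19/1231) = 1231/1250 ≈ 0.984800
step 2 [1y] bond c/2=11/800: DF=(1596141/1600000 − 11/800·(0.984800))/(1+11/800) = 9707/10000 ≈ 0.970700
step 3 [1.5y] swap r/2=431/29124: DF=(1 − 431/29124·(0.984800+0.970700))/(1+431/29124) = 9569/10000 ≈ 0.956900
step 4 [2y] zero: DF = P = 2309/2500 ≈ 0.923600

1 1/2 1231/1250
2 1 9707/10000
3 3/2 9569/10000
4 2 2309/2500
f(1y,2y) = ((9707/10000)/(2309/2500) − 1)/(1) = 471/9236 ≈ 5.0996%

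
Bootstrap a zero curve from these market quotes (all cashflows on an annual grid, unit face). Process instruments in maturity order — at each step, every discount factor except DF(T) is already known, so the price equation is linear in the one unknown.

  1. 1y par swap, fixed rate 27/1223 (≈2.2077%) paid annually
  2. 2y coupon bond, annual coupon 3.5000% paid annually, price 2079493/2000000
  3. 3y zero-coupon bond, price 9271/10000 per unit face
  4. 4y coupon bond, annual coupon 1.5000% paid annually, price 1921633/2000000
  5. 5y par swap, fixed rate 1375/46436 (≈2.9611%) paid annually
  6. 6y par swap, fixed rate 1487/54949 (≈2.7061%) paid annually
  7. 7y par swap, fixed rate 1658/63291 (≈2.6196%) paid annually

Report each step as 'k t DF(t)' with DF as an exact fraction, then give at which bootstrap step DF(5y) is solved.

step 1 [1y] swap r/1=27/1223: DF=(1 − 27/1223·(0))/(1+27/1223) = 1223/1250 ≈ 0.978400
step 2 [2y] bond c/1=7/200: DF=(2079493/2000000 − 7/200·(0.978400))/(1+7/200) = 1943/2000 ≈ 0.971500
step 3 [3y] zero: DF = P = 9271/10000 ≈ 0.927100
step 4 [4y] bond c/1=3/200: DF=(1921633/2000000 − 3/200·(0.978400+0.971500+0.927100))/(1+3/200) = 9041/10000 ≈ 0.904100
step 5 [5y] swap r/1=1375/46436: DF=(1 − 1375/46436·(0.978400+0.971500+0.927100+0.904100))/(1+1375/46436) = 69/80 ≈ 0.862500
step 6 [6y] swap r/1=1487/54949: DF=(1 − 1487/54949·(0.978400+0.971500+0.927100+0.904100+0.862500))/(1+1487/54949) = 8513/10000 ≈ 0.851300
step 7 [7y] swap r/1=1658/63291: DF=(1 − 1658/63291·(0.978400+0.971500+0.927100+0.904100+0.862500+0.851300))/(1+1658/63291) = 4171/5000 ≈ 0.834200

1 1 1223/1250
2 2 1943/2000
3 3 9271/10000
4 4 9041/10000
5 5 69/80
6 6 8513/10000
7 7 4171/5000
DF(5y) is solved at step 5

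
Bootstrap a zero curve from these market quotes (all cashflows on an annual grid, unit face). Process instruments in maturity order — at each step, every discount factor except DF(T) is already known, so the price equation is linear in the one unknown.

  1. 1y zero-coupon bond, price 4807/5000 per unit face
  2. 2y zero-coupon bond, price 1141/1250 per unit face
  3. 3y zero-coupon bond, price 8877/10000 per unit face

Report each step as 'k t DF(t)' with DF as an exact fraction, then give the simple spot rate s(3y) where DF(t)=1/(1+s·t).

step 1 [1y] zero: DF = P = 4807/5000 ≈ 0.961400
step 2 [2y] zero: DF = P = 1141/1250 ≈ 0.912800
step 3 [3y] zero: DF = P = 8877/10000 ≈ 0.887700

1 1 4807/5000
2 2 1141/1250
3 3 8877/10000
s(3y) = (1/(8877/10000) − 1)/(3) = 1123/26631 ≈ 4.2169%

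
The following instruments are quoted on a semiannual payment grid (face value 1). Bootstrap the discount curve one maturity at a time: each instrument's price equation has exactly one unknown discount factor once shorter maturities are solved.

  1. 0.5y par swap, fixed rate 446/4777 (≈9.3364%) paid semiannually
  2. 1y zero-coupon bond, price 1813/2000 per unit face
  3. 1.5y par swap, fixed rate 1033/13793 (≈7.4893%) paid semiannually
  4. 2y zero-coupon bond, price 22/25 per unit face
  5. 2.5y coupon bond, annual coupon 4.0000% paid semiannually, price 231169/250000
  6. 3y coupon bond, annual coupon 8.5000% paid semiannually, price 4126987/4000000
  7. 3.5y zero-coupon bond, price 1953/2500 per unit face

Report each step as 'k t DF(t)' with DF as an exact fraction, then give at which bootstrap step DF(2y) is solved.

step 1 [0.5y] swap r/2=223/4777: DF=(1 − 223/4777·(0))/(1+223/4777) = 4777/5000 ≈ 0.955400
step 2 [1y] zero: DF = P = 1813/2000 ≈ 0.906500
step 3 [1.5y] swap r/2=1033/27586: DF=(1 − 1033/27586·(0.955400+0.906500))/(1+1033/27586) = 8967/10000 ≈ 0.896700
step 4 [2y] zero: DF = P = 22/25 ≈ 0.880000
step 5 [2.5y] bond c/2=1/50: DF=(231169/250000 − 1/50·(0.955400+0.906500+0.896700+0.880000))/(1+1/50) = 522/625 ≈ 0.835200
step 6 [3y] bond c/2=17/400: DF=(4126987/4000000 − 17/400·(0.955400+0.906500+0.896700+0.880000+0.835200))/(1+17/400) = 8073/10000 ≈ 0.807300
step 7 [3.5y] zero: DF = P = 1953/2500 ≈ 0.781200

1 1/2 4777/5000
2 1 1813/2000
3 3/2 8967/10000
4 2 22/25
5 5/2 522/625
6 3 8073/10000
7 7/2 1953/2500
DF(2y) is solved at step 4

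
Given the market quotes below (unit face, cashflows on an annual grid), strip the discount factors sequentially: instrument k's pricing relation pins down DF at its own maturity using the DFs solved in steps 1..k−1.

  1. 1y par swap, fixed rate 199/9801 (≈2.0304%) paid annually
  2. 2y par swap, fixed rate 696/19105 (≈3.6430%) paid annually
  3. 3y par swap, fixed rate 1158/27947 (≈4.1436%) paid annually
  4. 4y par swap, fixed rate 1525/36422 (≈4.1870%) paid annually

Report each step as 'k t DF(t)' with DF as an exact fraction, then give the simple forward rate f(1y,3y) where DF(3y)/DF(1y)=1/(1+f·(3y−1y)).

1 1 9801/10000
2 2 1163/1250
3 3 4421/5000
4 4 339/400
f(1y,3y) = ((9801/10000)/(4421/5000) − 1)/(2) = 959/17684 ≈ 5.4230%

step 1 [1y] swap r/1=199/9801: DF=(1 − 199/9801·(0))/(1+199/9801) = 9801/10000 ≈ 0.980100
step 2 [2y] swap r/1=696/19105: DF=(1 − 696/19105·(0.980100))/(1+696/19105) = 1163/1250 ≈ 0.930400
step 3 [3y] swap r/1=1158/27947: DF=(1 − 1158/27947·(0.980100+0.930400))/(1+1158/27947) = 4421/5000 ≈ 0.884200
step 4 [4y] swap r/1=1525/36422: DF=(1 − 1525/36422·(0.980100+0.930400+0.884200))/(1+1525/36422) = 339/400 ≈ 0.847500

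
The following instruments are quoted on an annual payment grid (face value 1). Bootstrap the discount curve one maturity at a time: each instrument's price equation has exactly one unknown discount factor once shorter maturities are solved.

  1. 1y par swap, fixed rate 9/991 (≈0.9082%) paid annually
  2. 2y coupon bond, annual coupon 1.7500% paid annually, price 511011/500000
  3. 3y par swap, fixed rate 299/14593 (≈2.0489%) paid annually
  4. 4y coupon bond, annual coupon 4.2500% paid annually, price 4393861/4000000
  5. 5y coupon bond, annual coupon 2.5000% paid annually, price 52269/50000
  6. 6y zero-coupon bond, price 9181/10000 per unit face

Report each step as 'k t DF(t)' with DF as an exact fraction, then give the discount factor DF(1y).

step 1 [1y] swap r/1=9/991: DF=(1 − 9/991·(0))/(1+9/991) = 991/1000 ≈ 0.991000
step 2 [2y] bond c/1=7/400: DF=(511011/500000 − 7/400·(0.991000))/(1+7/400) = 4937/5000 ≈ 0.987400
step 3 [3y] swap r/1=299/14593: DF=(1 − 299/14593·(0.991000+0.987400))/(1+299/14593) = 4701/5000 ≈ 0.940200
step 4 [4y] bond c/1=17/400: DF=(4393861/4000000 − 17/400·(0.991000+0.987400+0.940200))/(1+17/400) = 9347/10000 ≈ 0.934700
step 5 [5y] bond c/1=1/40: DF=(52269/50000 − 1/40·(0.991000+0.987400+0.940200+0.934700))/(1+1/40) = 9259/10000 ≈ 0.925900
step 6 [6y] zero: DF = P = 9181/10000 ≈ 0.918100

1 1 991/1000
2 2 4937/5000
3 3 4701/5000
4 4 9347/10000
5 5 9259/10000
6 6 9181/10000
DF(1y) = 991/1000 ≈ 0.991000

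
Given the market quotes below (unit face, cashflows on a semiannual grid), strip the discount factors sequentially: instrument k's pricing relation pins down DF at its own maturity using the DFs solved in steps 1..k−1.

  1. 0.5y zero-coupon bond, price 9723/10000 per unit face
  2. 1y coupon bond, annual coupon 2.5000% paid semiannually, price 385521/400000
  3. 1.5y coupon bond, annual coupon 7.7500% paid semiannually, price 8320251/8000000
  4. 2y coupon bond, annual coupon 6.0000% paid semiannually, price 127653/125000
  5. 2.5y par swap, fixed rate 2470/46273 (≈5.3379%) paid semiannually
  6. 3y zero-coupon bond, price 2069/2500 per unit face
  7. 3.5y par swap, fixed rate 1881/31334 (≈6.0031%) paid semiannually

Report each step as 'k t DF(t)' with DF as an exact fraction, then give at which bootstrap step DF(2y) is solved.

1 1/2 9723/10000
2 1 9399/10000
3 3/2 9299/10000
4 2 9087/10000
5 5/2 1753/2000
6 3 2069/2500
7 7/2 8119/10000
DF(2y) is solved at step 4

step 1 [0.5y] zero: DF = P = 9723/10000 ≈ 0.972300
step 2 [1y] bond c/2=1/80: DF=(385521/400000 − 1/80·(0.972300))/(1+1/80) = 9399/10000 ≈ 0.939900
step 3 [1.5y] bond c/2=31/800: DF=(8320251/8000000 − 31/800·(0.972300+0.939900))/(1+31/800) = 9299/10000 ≈ 0.929900
step 4 [2y] bond c/2=3/100: DF=(127653/125000 − 3/100·(0.972300+0.939900+0.929900))/(1+3/100) = 9087/10000 ≈ 0.908700
step 5 [2.5y] swap r/2=1235/46273: DF=(1 − 1235/46273·(0.972300+0.939900+0.929900+0.908700))/(1+1235/46273) = 1753/2000 ≈ 0.876500
step 6 [3y] zero: DF = P = 2069/2500 ≈ 0.827600
step 7 [3.5y] swap r/2=1881/62668: DF=(1 − 1881/62668·(0.972300+0.939900+0.929900+0.908700+0.876500+0.827600))/(1+1881/62668) = 8119/10000 ≈ 0.811900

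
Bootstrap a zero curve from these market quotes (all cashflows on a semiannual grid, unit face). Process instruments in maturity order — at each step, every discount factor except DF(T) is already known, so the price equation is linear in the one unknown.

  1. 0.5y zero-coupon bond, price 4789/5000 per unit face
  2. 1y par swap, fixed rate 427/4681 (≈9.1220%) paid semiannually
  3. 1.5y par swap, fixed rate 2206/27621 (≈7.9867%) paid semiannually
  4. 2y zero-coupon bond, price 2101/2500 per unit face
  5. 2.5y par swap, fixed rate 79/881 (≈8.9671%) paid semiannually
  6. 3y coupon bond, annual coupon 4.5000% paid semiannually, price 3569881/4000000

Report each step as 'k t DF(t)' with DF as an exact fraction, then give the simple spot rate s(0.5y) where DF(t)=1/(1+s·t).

1 1/2 4789/5000
2 1 4573/5000
3 3/2 8897/10000
4 2 2101/2500
5 5/2 321/400
6 3 7759/10000
s(0.5y) = (1/(4789/5000) − 1)/(1/2) = 422/4789 ≈ 8.8119%

step 1 [0.5y] zero: DF = P = 4789/5000 ≈ 0.957800
step 2 [1y] swap r/2=427/9362: DF=(1 − 427/9362·(0.957800))/(1+427/9362) = 4573/5000 ≈ 0.914600
step 3 [1.5y] swap r/2=1103/27621: DF=(1 − 1103/27621·(0.957800+0.914600))/(1+1103/27621) = 8897/10000 ≈ 0.889700
step 4 [2y] zero: DF = P = 2101/2500 ≈ 0.840400
step 5 [2.5y] swap r/2=79/1762: DF=(1 − 79/1762·(0.957800+0.914600+0.889700+0.840400))/(1+79/1762) = 321/400 ≈ 0.802500
step 6 [3y] bond c/2=9/400: DF=(3569881/4000000 − 9/400·(0.957800+0.914600+0.889700+0.840400+0.802500))/(1+9/400) = 7759/10000 ≈ 0.775900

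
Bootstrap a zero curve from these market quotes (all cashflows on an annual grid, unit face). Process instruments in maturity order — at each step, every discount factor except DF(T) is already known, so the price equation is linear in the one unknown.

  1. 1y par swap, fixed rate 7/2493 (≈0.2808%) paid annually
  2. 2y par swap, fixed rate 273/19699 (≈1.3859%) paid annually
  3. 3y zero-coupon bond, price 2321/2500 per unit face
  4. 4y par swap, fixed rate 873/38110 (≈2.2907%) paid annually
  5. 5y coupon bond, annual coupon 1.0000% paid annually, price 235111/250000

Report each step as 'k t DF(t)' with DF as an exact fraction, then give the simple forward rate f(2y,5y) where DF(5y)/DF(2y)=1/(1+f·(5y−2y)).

step 1 [1y] swap r/1=7/2493: DF=(1 − 7/2493·(0))/(1+7/2493) = 2493/2500 ≈ 0.997200
step 2 [2y] swap r/1=273/19699: DF=(1 − 273/19699·(0.997200))/(1+273/19699) = 9727/10000 ≈ 0.972700
step 3 [3y] zero: DF = P = 2321/2500 ≈ 0.928400
step 4 [4y] swap r/1=873/38110: DF=(1 − 873/38110·(0.997200+0.972700+0.928400))/(1+873/38110) = 9127/10000 ≈ 0.912700
step 5 [5y] bond c/1=1/100: DF=(235111/250000 − 1/100·(0.997200+0.972700+0.928400+0.912700))/(1+1/100) = 4467/5000 ≈ 0.893400

1 1 2493/2500
2 2 9727/10000
3 3 2321/2500
4 4 9127/10000
5 5 4467/5000
f(2y,5y) = ((9727/10000)/(4467/5000) − 1)/(3) = 793/26802 ≈ 2.9587%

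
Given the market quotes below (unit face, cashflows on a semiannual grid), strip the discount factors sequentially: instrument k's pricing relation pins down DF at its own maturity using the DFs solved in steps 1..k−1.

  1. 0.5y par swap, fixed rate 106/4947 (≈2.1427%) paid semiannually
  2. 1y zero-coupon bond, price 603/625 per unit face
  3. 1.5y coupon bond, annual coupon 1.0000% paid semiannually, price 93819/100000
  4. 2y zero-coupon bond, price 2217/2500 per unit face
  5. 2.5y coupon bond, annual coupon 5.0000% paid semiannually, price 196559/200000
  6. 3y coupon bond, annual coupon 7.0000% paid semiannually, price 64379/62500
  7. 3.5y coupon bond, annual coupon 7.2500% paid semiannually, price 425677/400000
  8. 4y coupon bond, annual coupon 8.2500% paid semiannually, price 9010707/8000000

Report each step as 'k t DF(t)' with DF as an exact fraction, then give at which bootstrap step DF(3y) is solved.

step 1 [0.5y] swap r/2=53/4947: DF=(1 − 53/4947·(0))/(1+53/4947) = 4947/5000 ≈ 0.989400
step 2 [1y] zero: DF = P = 603/625 ≈ 0.964800
step 3 [1.5y] bond c/2=1/200: DF=(93819/100000 − 1/200·(0.989400+0.964800))/(1+1/200) = 4619/5000 ≈ 0.923800
step 4 [2y] zero: DF = P = 2217/2500 ≈ 0.886800
step 5 [2.5y] bond c/2=1/40: DF=(196559/200000 − 1/40·(0.989400+0.964800+0.923800+0.886800))/(1+1/40) = 867/1000 ≈ 0.867000
step 6 [3y] bond c/2=7/200: DF=(64379/62500 − 7/200·(0.989400+0.964800+0.923800+0.886800+0.867000))/(1+7/200) = 4193/5000 ≈ 0.838600
step 7 [3.5y] bond c/2=29/800: DF=(425677/400000 − 29/800·(0.989400+0.964800+0.923800+0.886800+0.867000+0.838600))/(1+29/800) = 2089/2500 ≈ 0.835600
step 8 [4y] bond c/2=33/800: DF=(9010707/8000000 − 33/800·(0.989400+0.964800+0.923800+0.886800+0.867000+0.838600+0.835600))/(1+33/800) = 8319/10000 ≈ 0.831900

1 1/2 4947/5000
2 1 603/625
3 3/2 4619/5000
4 2 2217/2500
5 5/2 867/1000
6 3 4193/5000
7 7/2 2089/2500
8 4 8319/10000
DF(3y) is solved at step 6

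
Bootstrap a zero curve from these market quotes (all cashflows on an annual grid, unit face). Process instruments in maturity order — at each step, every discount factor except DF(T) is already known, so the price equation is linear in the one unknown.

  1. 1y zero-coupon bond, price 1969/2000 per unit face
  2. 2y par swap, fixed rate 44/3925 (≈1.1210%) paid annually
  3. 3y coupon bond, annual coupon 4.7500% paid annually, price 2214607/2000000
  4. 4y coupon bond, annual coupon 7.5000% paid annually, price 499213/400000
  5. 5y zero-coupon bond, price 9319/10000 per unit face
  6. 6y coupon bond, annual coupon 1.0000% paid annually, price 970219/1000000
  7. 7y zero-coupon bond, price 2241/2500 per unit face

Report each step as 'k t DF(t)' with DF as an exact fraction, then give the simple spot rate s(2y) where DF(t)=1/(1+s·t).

step 1 [1y] zero: DF = P = 1969/2000 ≈ 0.984500
step 2 [2y] swap r/1=44/3925: DF=(1 − 44/3925·(0.984500))/(1+44/3925) = 489/500 ≈ 0.978000
step 3 [3y] bond c/1=19/400: DF=(2214607/2000000 − 19/400·(0.984500+0.978000))/(1+19/400) = 9681/10000 ≈ 0.968100
step 4 [4y] bond c/1=3/40: DF=(499213/400000 − 3/40·(0.984500+0.978000+0.968100))/(1+3/40) = 1913/2000 ≈ 0.956500
step 5 [5y] zero: DF = P = 9319/10000 ≈ 0.931900
step 6 [6y] bond c/1=1/100: DF=(970219/1000000 − 1/100·(0.984500+0.978000+0.968100+0.956500+0.931900))/(1+1/100) = 9129/10000 ≈ 0.912900
step 7 [7y] zero: DF = P = 2241/2500 ≈ 0.896400

1 1 1969/2000
2 2 489/500
3 3 9681/10000
4 4 1913/2000
5 5 9319/10000
6 6 9129/10000
7 7 2241/2500
s(2y) = (1/(489/500) − 1)/(2) = 11/978 ≈ 1.1247%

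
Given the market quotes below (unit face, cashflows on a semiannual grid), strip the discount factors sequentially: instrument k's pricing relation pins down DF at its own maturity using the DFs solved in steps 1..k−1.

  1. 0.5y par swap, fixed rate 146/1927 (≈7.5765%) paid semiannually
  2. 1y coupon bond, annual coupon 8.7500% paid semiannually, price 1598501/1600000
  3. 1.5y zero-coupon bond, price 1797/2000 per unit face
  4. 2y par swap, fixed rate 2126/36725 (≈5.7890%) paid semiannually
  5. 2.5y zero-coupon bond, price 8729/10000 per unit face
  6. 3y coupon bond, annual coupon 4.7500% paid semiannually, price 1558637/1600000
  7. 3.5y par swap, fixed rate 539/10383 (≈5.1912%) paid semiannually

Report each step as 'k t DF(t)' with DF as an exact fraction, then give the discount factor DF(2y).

step 1 [0.5y] swap r/2=73/1927: DF=(1 − 73/1927·(0))/(1+73/1927) = 1927/2000 ≈ 0.963500
step 2 [1y] bond c/2=7/160: DF=(1598501/1600000 − 7/160·(0.963500))/(1+7/160) = 573/625 ≈ 0.916800
step 3 [1.5y] zero: DF = P = 1797/2000 ≈ 0.898500
step 4 [2y] swap r/2=1063/36725: DF=(1 − 1063/36725·(0.963500+0.916800+0.898500))/(1+1063/36725) = 8937/10000 ≈ 0.893700
step 5 [2.5y] zero: DF = P = 8729/10000 ≈ 0.872900
step 6 [3y] bond c/2=19/800: DF=(1558637/1600000 − 19/800·(0.963500+0.916800+0.898500+0.893700+0.872900))/(1+19/800) = 8461/10000 ≈ 0.846100
step 7 [3.5y] swap r/2=539/20766: DF=(1 − 539/20766·(0.963500+0.916800+0.898500+0.893700+0.872900+0.846100))/(1+539/20766) = 8383/10000 ≈ 0.838300

1 1/2 1927/2000
2 1 573/625
3 3/2 1797/2000
4 2 8937/10000
5 5/2 8729/10000
6 3 8461/10000
7 7/2 8383/10000
DF(2y) = 8937/10000 ≈ 0.893700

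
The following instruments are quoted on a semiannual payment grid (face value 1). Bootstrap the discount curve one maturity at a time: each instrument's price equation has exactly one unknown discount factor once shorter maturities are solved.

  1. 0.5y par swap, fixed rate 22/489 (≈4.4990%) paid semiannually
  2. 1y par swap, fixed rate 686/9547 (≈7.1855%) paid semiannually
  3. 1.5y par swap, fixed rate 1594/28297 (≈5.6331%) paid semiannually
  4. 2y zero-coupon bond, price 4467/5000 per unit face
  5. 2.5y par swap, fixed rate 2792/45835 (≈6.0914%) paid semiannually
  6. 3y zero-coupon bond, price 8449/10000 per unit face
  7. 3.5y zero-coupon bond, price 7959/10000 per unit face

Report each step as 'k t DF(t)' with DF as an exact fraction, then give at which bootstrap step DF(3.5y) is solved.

step 1 [0.5y] swap r/2=11/489: DF=(1 − 11/489·(0))/(1+11/489) = 489/500 ≈ 0.978000
step 2 [1y] swap r/2=343/9547: DF=(1 − 343/9547·(0.978000))/(1+343/9547) = 4657/5000 ≈ 0.931400
step 3 [1.5y] swap r/2=797/28297: DF=(1 − 797/28297·(0.978000+0.931400))/(1+797/28297) = 9203/10000 ≈ 0.920300
step 4 [2y] zero: DF = P = 4467/5000 ≈ 0.893400
step 5 [2.5y] swap r/2=1396/45835: DF=(1 − 1396/45835·(0.978000+0.931400+0.920300+0.893400))/(1+1396/45835) = 2151/2500 ≈ 0.860400
step 6 [3y] zero: DF = P = 8449/10000 ≈ 0.844900
step 7 [3.5y] zero: DF = P = 7959/10000 ≈ 0.795900

1 1/2 489/500
2 1 4657/5000
3 3/2 9203/10000
4 2 4467/5000
5 5/2 2151/2500
6 3 8449/10000
7 7/2 7959/10000
DF(3.5y) is solved at step 7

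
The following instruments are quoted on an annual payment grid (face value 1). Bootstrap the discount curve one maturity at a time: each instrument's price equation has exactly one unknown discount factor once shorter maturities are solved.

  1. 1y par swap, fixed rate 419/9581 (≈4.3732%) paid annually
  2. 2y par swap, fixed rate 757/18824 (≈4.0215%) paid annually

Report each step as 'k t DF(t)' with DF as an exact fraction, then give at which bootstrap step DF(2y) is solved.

step 1 [1y] swap r/1=419/9581: DF=(1 − 419/9581·(0))/(1+419/9581) = 9581/10000 ≈ 0.958100
step 2 [2y] swap r/1=757/18824: DF=(1 − 757/18824·(0.958100))/(1+757/18824) = 9243/10000 ≈ 0.924300

1 1 9581/10000
2 2 9243/10000
DF(2y) is solved at step 2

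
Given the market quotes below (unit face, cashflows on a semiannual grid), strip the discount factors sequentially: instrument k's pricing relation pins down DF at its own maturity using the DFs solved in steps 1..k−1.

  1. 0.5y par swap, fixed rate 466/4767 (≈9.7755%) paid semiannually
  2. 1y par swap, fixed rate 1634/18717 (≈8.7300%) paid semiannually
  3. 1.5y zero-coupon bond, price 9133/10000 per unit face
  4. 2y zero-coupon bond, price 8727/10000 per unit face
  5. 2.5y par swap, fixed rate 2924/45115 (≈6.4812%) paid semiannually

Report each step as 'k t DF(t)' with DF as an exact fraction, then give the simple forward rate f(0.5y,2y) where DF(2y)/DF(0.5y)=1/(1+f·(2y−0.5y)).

step 1 [0.5y] swap r/2=233/4767: DF=(1 − 233/4767·(0))/(1+233/4767) = 4767/5000 ≈ 0.953400
step 2 [1y] swap r/2=817/18717: DF=(1 − 817/18717·(0.953400))/(1+817/18717) = 9183/10000 ≈ 0.918300
step 3 [1.5y] zero: DF = P = 9133/10000 ≈ 0.913300
step 4 [2y] zero: DF = P = 8727/10000 ≈ 0.872700
step 5 [2.5y] swap r/2=1462/45115: DF=(1 − 1462/45115·(0.953400+0.918300+0.913300+0.872700))/(1+1462/45115) = 4269/5000 ≈ 0.853800

1 1/2 4767/5000
2 1 9183/10000
3 3/2 9133/10000
4 2 8727/10000
5 5/2 4269/5000
f(0.5y,2y) = ((4767/5000)/(8727/10000) − 1)/(3/2) = 538/8727 ≈ 6.1648%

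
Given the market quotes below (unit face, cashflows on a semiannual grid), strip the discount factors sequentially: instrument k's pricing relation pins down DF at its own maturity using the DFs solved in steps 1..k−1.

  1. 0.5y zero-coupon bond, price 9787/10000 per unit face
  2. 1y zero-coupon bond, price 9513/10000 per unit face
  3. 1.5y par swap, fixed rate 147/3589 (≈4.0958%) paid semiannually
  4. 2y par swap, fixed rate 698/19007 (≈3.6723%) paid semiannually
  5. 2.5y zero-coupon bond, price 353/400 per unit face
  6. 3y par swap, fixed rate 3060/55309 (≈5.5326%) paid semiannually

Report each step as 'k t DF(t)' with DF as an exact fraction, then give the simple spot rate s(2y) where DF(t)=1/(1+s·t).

1 1/2 9787/10000
2 1 9513/10000
3 3/2 2353/2500
4 2 4651/5000
5 5/2 353/400
6 3 847/1000
s(2y) = (1/(4651/5000) − 1)/(2) = 349/9302 ≈ 3.7519%

step 1 [0.5y] zero: DF = P = 9787/10000 ≈ 0.978700
step 2 [1y] zero: DF = P = 9513/10000 ≈ 0.951300
step 3 [1.5y] swap r/2=147/7178: DF=(1 − 147/7178·(0.978700+0.951300))/(1+147/7178) = 2353/2500 ≈ 0.941200
step 4 [2y] swap r/2=349/19007: DF=(1 − 349/19007·(0.978700+0.951300+0.941200))/(1+349/19007) = 4651/5000 ≈ 0.930200
step 5 [2.5y] zero: DF = P = 353/400 ≈ 0.882500
step 6 [3y] swap r/2=1530/55309: DF=(1 − 1530/55309·(0.978700+0.951300+0.941200+0.930200+0.882500))/(1+1530/55309) = 847/1000 ≈ 0.847000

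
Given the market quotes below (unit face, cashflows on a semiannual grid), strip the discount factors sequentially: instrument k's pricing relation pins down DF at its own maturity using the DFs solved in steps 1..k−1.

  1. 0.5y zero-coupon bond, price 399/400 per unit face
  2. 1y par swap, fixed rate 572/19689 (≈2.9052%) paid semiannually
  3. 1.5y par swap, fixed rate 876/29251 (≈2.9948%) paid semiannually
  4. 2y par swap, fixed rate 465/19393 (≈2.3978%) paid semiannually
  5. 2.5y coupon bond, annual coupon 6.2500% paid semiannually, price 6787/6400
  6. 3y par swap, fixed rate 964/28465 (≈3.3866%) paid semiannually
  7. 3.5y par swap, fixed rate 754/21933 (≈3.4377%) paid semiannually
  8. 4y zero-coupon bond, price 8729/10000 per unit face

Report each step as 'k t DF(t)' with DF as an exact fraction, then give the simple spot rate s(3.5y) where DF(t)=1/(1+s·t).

step 1 [0.5y] zero: DF = P = 399/400 ≈ 0.997500
step 2 [1y] swap r/2=286/19689: DF=(1 − 286/19689·(0.997500))/(1+286/19689) = 4857/5000 ≈ 0.971400
step 3 [1.5y] swap r/2=438/29251: DF=(1 − 438/29251·(0.997500+0.971400))/(1+438/29251) = 4781/5000 ≈ 0.956200
step 4 [2y] swap r/2=465/38786: DF=(1 − 465/38786·(0.997500+0.971400+0.956200))/(1+465/38786) = 1907/2000 ≈ 0.953500
step 5 [2.5y] bond c/2=1/32: DF=(6787/6400 − 1/32·(0.997500+0.971400+0.956200+0.953500))/(1+1/32) = 2277/2500 ≈ 0.910800
step 6 [3y] swap r/2=482/28465: DF=(1 − 482/28465·(0.997500+0.971400+0.956200+0.953500+0.910800))/(1+482/28465) = 2259/2500 ≈ 0.903600
step 7 [3.5y] swap r/2=377/21933: DF=(1 − 377/21933·(0.997500+0.971400+0.956200+0.953500+0.910800+0.903600))/(1+377/21933) = 8869/10000 ≈ 0.886900
step 8 [4y] zero: DF = P = 8729/10000 ≈ 0.872900

1 1/2 399/400
2 1 4857/5000
3 3/2 4781/5000
4 2 1907/2000
5 5/2 2277/2500
6 3 2259/2500
7 7/2 8869/10000
8 4 8729/10000
s(3.5y) = (1/(8869/10000) − 1)/(7/2) = 2262/62083 ≈ 3.6435%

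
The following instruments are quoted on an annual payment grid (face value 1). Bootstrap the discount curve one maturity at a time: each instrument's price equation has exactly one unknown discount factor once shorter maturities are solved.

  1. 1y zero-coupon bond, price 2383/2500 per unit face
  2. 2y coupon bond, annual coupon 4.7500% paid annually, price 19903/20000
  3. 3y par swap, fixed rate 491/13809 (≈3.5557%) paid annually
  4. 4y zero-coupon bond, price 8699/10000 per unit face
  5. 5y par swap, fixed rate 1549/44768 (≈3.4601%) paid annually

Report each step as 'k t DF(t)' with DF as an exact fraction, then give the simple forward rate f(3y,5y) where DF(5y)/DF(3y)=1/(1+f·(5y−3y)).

step 1 [1y] zero: DF = P = 2383/2500 ≈ 0.953200
step 2 [2y] bond c/1=19/400: DF=(19903/20000 − 19/400·(0.953200))/(1+19/400) = 2267/2500 ≈ 0.906800
step 3 [3y] swap r/1=491/13809: DF=(1 − 491/13809·(0.953200+0.906800))/(1+491/13809) = 4509/5000 ≈ 0.901800
step 4 [4y] zero: DF = P = 8699/10000 ≈ 0.869900
step 5 [5y] swap r/1=1549/44768: DF=(1 − 1549/44768·(0.953200+0.906800+0.901800+0.869900))/(1+1549/44768) = 8451/10000 ≈ 0.845100

1 1 2383/2500
2 2 2267/2500
3 3 4509/5000
4 4 8699/10000
5 5 8451/10000
f(3y,5y) = ((4509/5000)/(8451/10000) − 1)/(2) = 21/626 ≈ 3.3546%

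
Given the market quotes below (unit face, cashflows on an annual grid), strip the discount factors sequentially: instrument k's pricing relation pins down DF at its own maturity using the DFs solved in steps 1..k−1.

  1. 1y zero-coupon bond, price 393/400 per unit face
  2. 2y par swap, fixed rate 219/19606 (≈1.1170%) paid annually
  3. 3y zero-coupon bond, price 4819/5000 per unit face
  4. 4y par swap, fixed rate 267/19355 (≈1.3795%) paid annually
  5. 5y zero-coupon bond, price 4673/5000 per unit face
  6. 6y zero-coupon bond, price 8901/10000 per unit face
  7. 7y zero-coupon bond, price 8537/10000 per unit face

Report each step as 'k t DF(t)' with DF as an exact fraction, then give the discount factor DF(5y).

1 1 393/400
2 2 9781/10000
3 3 4819/5000
4 4 4733/5000
5 5 4673/5000
6 6 8901/10000
7 7 8537/10000
DF(5y) = 4673/5000 ≈ 0.934600

step 1 [1y] zero: DF = P = 393/400 ≈ 0.982500
step 2 [2y] swap r/1=219/19606: DF=(1 − 219/19606·(0.982500))/(1+219/19606) = 9781/10000 ≈ 0.978100
step 3 [3y] zero: DF = P = 4819/5000 ≈ 0.963800
step 4 [4y] swap r/1=267/19355: DF=(1 − 267/19355·(0.982500+0.978100+0.963800))/(1+267/19355) = 4733/5000 ≈ 0.946600
step 5 [5y] zero: DF = P = 4673/5000 ≈ 0.934600
step 6 [6y] zero: DF = P = 8901/10000 ≈ 0.890100
step 7 [7y] zero: DF = P = 8537/10000 ≈ 0.853700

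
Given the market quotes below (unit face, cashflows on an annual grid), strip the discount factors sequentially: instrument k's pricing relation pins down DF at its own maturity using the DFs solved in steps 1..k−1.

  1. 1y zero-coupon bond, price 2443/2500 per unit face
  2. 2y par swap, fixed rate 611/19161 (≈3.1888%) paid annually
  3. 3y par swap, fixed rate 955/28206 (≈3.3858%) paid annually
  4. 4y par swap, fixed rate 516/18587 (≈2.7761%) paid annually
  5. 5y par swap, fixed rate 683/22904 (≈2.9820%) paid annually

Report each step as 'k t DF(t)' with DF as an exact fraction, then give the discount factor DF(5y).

1 1 2443/2500
2 2 9389/10000
3 3 1809/2000
4 4 1121/1250
5 5 4317/5000
DF(5y) = 4317/5000 ≈ 0.863400

step 1 [1y] zero: DF = P = 2443/2500 ≈ 0.977200
step 2 [2y] swap r/1=611/19161: DF=(1 − 611/19161·(0.977200))/(1+611/19161) = 9389/10000 ≈ 0.938900
step 3 [3y] swap r/1=955/28206: DF=(1 − 955/28206·(0.977200+0.938900))/(1+955/28206) = 1809/2000 ≈ 0.904500
step 4 [4y] swap r/1=516/18587: DF=(1 − 516/18587·(0.977200+0.938900+0.904500))/(1+516/18587) = 1121/1250 ≈ 0.896800
step 5 [5y] swap r/1=683/22904: DF=(1 − 683/22904·(0.977200+0.938900+0.904500+0.896800))/(1+683/22904) = 4317/5000 ≈ 0.863400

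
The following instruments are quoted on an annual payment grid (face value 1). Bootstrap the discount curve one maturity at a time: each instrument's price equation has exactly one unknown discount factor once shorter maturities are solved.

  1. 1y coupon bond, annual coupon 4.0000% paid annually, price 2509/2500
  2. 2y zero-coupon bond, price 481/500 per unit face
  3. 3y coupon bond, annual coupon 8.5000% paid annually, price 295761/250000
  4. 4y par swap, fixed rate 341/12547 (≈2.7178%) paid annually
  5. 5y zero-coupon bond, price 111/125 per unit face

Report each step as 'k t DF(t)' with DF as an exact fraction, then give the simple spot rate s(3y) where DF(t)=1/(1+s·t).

step 1 [1y] bond c/1=1/25: DF=(2509/2500 − 1/25·(0))/(1+1/25) = 193/200 ≈ 0.965000
step 2 [2y] zero: DF = P = 481/500 ≈ 0.962000
step 3 [3y] bond c/1=17/200: DF=(295761/250000 − 17/200·(0.965000+0.962000))/(1+17/200) = 4697/5000 ≈ 0.939400
step 4 [4y] swap r/1=341/12547: DF=(1 − 341/12547·(0.965000+0.962000+0.939400))/(1+341/12547) = 8977/10000 ≈ 0.897700
step 5 [5y] zero: DF = P = 111/125 ≈ 0.888000

1 1 193/200
2 2 481/500
3 3 4697/5000
4 4 8977/10000
5 5 111/125
s(3y) = (1/(4697/5000) − 1)/(3) = 101/4697 ≈ 2.1503%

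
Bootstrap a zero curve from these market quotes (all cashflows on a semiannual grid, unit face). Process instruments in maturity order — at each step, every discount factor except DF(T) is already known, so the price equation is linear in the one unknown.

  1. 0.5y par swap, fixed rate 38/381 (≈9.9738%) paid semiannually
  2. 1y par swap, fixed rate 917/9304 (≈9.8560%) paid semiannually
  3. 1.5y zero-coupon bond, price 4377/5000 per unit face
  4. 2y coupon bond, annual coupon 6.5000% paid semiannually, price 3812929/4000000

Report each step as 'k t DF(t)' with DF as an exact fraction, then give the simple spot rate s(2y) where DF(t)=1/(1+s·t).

step 1 [0.5y] swap r/2=19/381: DF=(1 − 19/381·(0))/(1+19/381) = 381/400 ≈ 0.952500
step 2 [1y] swap r/2=917/18608: DF=(1 − 917/18608·(0.952500))/(1+917/18608) = 9083/10000 ≈ 0.908300
step 3 [1.5y] zero: DF = P = 4377/5000 ≈ 0.875400
step 4 [2y] bond c/2=13/400: DF=(3812929/4000000 − 13/400·(0.952500+0.908300+0.875400))/(1+13/400) = 8371/10000 ≈ 0.837100

1 1/2 381/400
2 1 9083/10000
3 3/2 4377/5000
4 2 8371/10000
s(2y) = (1/(8371/10000) − 1)/(2) = 1629/16742 ≈ 9.7300%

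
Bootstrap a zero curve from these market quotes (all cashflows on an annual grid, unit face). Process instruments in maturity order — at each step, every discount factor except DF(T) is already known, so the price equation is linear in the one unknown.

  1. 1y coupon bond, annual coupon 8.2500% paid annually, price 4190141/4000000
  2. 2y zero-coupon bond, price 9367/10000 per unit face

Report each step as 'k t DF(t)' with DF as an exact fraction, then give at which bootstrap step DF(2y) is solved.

step 1 [1y] bond c/1=33/400: DF=(4190141/4000000 − 33/400·(0))/(1+33/400) = 9677/10000 ≈ 0.967700
step 2 [2y] zero: DF = P = 9367/10000 ≈ 0.936700

1 1 9677/10000
2 2 9367/10000
DF(2y) is solved at step 2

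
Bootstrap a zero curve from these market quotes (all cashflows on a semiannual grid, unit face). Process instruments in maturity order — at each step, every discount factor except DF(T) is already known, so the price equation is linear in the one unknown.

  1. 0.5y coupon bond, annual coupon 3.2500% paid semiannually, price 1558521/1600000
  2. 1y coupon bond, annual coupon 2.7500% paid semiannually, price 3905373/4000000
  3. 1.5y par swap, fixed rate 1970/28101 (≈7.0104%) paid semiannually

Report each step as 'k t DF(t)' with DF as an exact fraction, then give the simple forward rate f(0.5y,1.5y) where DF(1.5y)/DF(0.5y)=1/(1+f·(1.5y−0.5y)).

step 1 [0.5y] bond c/2=13/800: DF=(1558521/1600000 − 13/800·(0))/(1+13/800) = 1917/2000 ≈ 0.958500
step 2 [1y] bond c/2=11/800: DF=(3905373/4000000 − 11/800·(0.958500))/(1+11/800) = 9501/10000 ≈ 0.950100
step 3 [1.5y] swap r/2=985/28101: DF=(1 − 985/28101·(0.958500+0.950100))/(1+985/28101) = 1803/2000 ≈ 0.901500

1 1/2 1917/2000
2 1 9501/10000
3 3/2 1803/2000
f(0.5y,1.5y) = ((1917/2000)/(1803/2000) − 1)/(1) = 38/601 ≈ 6.3228%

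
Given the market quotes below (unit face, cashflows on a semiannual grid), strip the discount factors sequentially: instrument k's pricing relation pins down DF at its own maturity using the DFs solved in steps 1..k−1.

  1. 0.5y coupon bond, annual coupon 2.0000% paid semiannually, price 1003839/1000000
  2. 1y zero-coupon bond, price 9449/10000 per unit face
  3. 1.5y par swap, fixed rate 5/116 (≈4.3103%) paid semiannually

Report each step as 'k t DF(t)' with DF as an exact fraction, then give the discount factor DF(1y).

1 1/2 9939/10000
2 1 9449/10000
3 3/2 469/500
DF(1y) = 9449/10000 ≈ 0.944900

step 1 [0.5y] bond c/2=1/100: DF=(1003839/1000000 − 1/100·(0))/(1+1/100) = 9939/10000 ≈ 0.993900
step 2 [1y] zero: DF = P = 9449/10000 ≈ 0.944900
step 3 [1.5y] swap r/2=5/232: DF=(1 − 5/232·(0.993900+0.944900))/(1+5/232) = 469/500 ≈ 0.938000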